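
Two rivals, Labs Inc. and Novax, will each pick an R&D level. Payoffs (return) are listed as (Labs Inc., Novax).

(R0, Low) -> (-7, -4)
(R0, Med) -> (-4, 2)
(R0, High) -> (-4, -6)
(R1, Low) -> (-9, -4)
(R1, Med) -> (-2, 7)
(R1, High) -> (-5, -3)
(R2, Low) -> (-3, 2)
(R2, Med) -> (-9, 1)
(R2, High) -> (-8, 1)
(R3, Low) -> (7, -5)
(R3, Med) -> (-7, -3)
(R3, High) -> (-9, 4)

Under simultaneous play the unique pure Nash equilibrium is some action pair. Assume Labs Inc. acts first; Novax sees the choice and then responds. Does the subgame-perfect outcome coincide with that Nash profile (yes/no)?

yes

Solve by backward induction (Labs Inc. leads).
- R0 → Novax plays Med (best of -4, 2, -6); Labs Inc. gets -4.
- R1 → Novax plays Med (best of -4, 7, -3); Labs Inc. gets -2.
- R2 → Novax plays Low (best of 2, 1, 1); Labs Inc. gets -3.
- R3 → Novax plays High (best of -5, -3, 4); Labs Inc. gets -9.
Among -4, -2, -3, -9, the best is -2 at R1. Subgame-perfect outcome: (R1, Med) with payoffs (-2, 7).
Now find the simultaneous Nash equilibrium.
Labs Inc.'s best replies: Low→R3; Med→R1; High→R0.
Novax's best replies: R0→Med; R1→Med; R2→Low; R3→High.
The unique mutual best reply is (R1, Med), giving (-2, 7).
Sequential outcome (R1, Med) coincides with the Nash profile (R1, Med).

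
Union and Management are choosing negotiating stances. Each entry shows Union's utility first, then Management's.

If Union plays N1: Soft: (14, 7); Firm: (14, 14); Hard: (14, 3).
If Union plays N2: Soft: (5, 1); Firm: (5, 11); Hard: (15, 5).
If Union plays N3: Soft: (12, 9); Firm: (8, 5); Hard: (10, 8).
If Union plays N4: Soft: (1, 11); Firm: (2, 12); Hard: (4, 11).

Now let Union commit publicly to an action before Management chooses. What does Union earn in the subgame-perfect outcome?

Management best-responds to each possible Union move:
- N1 → Management plays Firm (best of 7, 14, 3); Union gets 14.
- N2 → Management plays Firm (best of 1, 11, 5); Union gets 5.
- N3 → Management plays Soft (best of 9, 5, 8); Union gets 12.
- N4 → Management plays Firm (best of 11, 12, 11); Union gets 2.
Among 14, 5, 12, 2, the best is 14 at N1. Subgame-perfect outcome: (N1, Firm) with payoffs (14, 14).

14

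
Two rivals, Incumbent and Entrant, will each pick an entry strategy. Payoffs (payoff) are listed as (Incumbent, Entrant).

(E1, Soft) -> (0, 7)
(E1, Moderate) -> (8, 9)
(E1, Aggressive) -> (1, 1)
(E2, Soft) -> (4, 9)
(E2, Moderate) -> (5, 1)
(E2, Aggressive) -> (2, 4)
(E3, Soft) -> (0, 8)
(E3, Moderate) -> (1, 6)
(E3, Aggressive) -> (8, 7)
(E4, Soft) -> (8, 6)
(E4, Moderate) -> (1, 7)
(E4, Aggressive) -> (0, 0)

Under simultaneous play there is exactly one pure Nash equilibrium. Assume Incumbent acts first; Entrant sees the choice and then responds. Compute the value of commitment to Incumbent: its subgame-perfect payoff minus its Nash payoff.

0

Entrant best-responds to each possible Incumbent move:
- E1 → Entrant plays Moderate (best of 7, 9, 1); Incumbent gets 8.
- E2 → Entrant plays Soft (best of 9, 1, 4); Incumbent gets 4.
- E3 → Entrant plays Soft (best of 8, 6, 7); Incumbent gets 0.
- E4 → Entrant plays Moderate (best of 6, 7, 0); Incumbent gets 1.
Maximizing over 8, 4, 0, 1, Incumbent chooses E1. Subgame-perfect outcome: (E1, Moderate) with payoffs (8, 9).
Under simultaneous play:
Incumbent's best replies: Soft→E4; Moderate→E1; Aggressive→E3.
Entrant's best replies: E1→Moderate; E2→Soft; E3→Soft; E4→Moderate.
The unique mutual best reply is (E1, Moderate), giving (8, 9).
Incumbent's commitment gain: 8 − 8 = 0.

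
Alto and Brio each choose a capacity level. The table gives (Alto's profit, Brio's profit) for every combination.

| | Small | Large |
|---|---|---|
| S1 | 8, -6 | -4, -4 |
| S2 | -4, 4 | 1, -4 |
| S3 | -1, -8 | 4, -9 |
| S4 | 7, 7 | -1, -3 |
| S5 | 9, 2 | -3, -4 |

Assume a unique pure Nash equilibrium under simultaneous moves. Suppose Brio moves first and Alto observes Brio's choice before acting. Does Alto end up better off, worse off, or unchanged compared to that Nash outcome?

unchanged

Work backward from Alto's decision.
- Small → Alto plays S5 (best of 8, -4, -1, 7, 9); Brio gets 2.
- Large → Alto plays S3 (best of -4, 1, 4, -1, -3); Brio gets -9.
Brio's induced payoffs are 2, -9, so Brio commits to Small. Subgame-perfect outcome: (S5, Small) with payoffs (9, 2).
Now find the simultaneous Nash equilibrium.
Alto's best replies: Small→S5; Large→S3.
Brio's best replies: S1→Large; S2→Small; S3→Small; S4→Small; S5→Small.
The unique mutual best reply is (S5, Small), giving (9, 2).
Alto earns 9 sequentially versus 9 at the Nash outcome: unchanged.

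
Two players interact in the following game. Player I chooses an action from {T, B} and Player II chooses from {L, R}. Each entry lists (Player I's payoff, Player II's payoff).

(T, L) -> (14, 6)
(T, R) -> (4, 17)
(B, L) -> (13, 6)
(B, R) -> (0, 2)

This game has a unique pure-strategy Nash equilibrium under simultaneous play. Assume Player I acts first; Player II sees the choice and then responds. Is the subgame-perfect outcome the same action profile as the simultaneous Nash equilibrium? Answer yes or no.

Work backward from Player II's decision.
- T: Player II compares 6, 17 and picks R; Player I would get 4.
- B: Player II compares 6, 2 and picks L; Player I would get 13.
Maximizing over 4, 13, Player I chooses B. Subgame-perfect outcome: (B, L) with payoffs (13, 6).
Now find the simultaneous Nash equilibrium.
Player I's best replies: L→T; R→T.
Player II's best replies: T→R; B→L.
Only (T, R) has each player best-responding; Nash payoffs (4, 17).
Sequential outcome (B, L) differs from the Nash profile (T, R).

no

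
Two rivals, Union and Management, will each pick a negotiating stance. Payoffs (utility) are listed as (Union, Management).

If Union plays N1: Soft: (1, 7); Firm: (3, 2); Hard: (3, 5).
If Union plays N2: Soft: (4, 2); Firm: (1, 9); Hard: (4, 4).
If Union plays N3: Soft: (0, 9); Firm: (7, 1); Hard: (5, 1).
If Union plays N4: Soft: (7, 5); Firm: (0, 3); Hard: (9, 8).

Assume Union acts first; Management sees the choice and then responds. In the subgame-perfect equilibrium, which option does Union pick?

Backward induction with Union moving first.
- N1 → Management plays Soft (best of 7, 2, 5); Union gets 1.
- N2 → Management plays Firm (best of 2, 9, 4); Union gets 1.
- N3 → Management plays Soft (best of 9, 1, 1); Union gets 0.
- N4 → Management plays Hard (best of 5, 3, 8); Union gets 9.
Among 1, 1, 0, 9, the best is 9 at N4. Subgame-perfect outcome: (N4, Hard) with payoffs (9, 8).

N4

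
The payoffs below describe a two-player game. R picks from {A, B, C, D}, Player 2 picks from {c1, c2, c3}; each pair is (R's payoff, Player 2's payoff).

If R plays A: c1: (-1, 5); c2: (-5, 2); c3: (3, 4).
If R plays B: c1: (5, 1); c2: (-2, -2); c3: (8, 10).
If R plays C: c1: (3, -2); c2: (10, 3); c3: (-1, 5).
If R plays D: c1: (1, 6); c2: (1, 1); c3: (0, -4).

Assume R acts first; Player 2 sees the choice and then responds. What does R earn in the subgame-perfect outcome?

8

Work backward from Player 2's decision.
- A: BR = c1, leader payoff -1.
- B: BR = c3, leader payoff 8.
- C: BR = c3, leader payoff -1.
- D: BR = c1, leader payoff 1.
R's induced payoffs are -1, 8, -1, 1, so R commits to B. Subgame-perfect outcome: (B, c3) with payoffs (8, 10).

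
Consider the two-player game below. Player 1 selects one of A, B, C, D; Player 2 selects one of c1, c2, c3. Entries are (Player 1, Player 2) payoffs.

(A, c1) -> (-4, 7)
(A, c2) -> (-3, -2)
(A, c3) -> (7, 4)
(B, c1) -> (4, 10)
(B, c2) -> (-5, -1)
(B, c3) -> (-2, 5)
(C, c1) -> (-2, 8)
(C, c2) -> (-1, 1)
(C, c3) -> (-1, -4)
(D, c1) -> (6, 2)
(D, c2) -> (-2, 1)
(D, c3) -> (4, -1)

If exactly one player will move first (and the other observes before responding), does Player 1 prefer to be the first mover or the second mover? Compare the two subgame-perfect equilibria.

second

If Player 1 leads: Player 2's best replies are A→c1, B→c1, C→c1, D→c1; Player 1's induced payoffs -4, 4, -2, 6; outcome (D, c1), payoffs (6, 2).
If Player 2 leads: Player 1's best replies are c1→D, c2→C, c3→A; Player 2's induced payoffs 2, 1, 4; outcome (A, c3), payoffs (7, 4).
Player 1 gets 6 moving first and 7 moving second, so Player 1 prefers to move second.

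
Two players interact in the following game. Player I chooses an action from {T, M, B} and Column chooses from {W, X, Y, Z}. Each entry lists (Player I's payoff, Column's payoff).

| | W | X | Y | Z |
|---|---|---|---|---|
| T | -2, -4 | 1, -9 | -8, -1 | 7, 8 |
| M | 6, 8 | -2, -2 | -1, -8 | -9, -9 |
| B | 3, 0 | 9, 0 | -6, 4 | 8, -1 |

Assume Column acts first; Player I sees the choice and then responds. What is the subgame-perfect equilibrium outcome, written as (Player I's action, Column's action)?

Backward induction with Column moving first.
- W: Player I compares -2, 6, 3 and picks M; Column would get 8.
- X: Player I compares 1, -2, 9 and picks B; Column would get 0.
- Y: Player I compares -8, -1, -6 and picks M; Column would get -8.
- Z: Player I compares 7, -9, 8 and picks B; Column would get -1.
Maximizing over 8, 0, -8, -1, Column chooses W. Subgame-perfect outcome: (M, W) with payoffs (6, 8).

(M, W)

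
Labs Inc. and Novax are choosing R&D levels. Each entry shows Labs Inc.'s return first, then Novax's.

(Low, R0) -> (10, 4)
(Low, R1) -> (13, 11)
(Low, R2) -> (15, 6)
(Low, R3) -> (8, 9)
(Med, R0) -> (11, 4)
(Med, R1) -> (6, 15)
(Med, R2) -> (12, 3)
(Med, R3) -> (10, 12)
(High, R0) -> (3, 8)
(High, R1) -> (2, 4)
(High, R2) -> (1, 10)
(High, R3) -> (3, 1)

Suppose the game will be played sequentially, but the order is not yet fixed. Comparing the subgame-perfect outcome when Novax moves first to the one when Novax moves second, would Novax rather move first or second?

first

If Labs Inc. leads: Novax's best replies are Low→R1, Med→R1, High→R2; Labs Inc.'s induced payoffs 13, 6, 1; outcome (Low, R1), payoffs (13, 11).
If Novax leads: Labs Inc.'s best replies are R0→Med, R1→Low, R2→Low, R3→Med; Novax's induced payoffs 4, 11, 6, 12; outcome (Med, R3), payoffs (10, 12).
Novax gets 12 moving first and 11 moving second, so Novax prefers to move first.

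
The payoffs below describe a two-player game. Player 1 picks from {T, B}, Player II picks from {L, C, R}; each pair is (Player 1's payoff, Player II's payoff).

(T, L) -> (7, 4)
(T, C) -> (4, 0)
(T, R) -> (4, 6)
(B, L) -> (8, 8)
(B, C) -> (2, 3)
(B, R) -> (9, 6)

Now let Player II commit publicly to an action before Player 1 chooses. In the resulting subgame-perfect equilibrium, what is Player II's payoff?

8

Work backward from Player 1's decision.
- L: Player 1 compares 7, 8 and picks B; Player II would get 8.
- C: Player 1 compares 4, 2 and picks T; Player II would get 0.
- R: Player 1 compares 4, 9 and picks B; Player II would get 6.
Maximizing over 8, 0, 6, Player II chooses L. Subgame-perfect outcome: (B, L) with payoffs (8, 8).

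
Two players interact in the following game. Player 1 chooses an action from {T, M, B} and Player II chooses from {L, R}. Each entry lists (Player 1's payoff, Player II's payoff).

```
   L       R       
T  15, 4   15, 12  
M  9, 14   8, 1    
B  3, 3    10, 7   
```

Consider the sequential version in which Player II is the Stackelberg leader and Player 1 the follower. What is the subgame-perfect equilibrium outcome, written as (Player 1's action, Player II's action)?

(T, R)

Backward induction with Player II moving first.
- L: Player 1 compares 15, 9, 3 and picks T; Player II would get 4.
- R: Player 1 compares 15, 8, 10 and picks T; Player II would get 12.
Among 4, 12, the best is 12 at R. Subgame-perfect outcome: (T, R) with payoffs (15, 12).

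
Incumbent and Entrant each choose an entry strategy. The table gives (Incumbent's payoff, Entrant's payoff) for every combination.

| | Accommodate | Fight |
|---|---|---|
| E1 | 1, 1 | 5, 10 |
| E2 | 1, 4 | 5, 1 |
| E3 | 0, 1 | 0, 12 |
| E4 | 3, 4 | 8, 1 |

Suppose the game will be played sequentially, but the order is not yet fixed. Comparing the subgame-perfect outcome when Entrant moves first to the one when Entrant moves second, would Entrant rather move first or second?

If Incumbent leads: Entrant's best replies are E1→Fight, E2→Accommodate, E3→Fight, E4→Accommodate; Incumbent's induced payoffs 5, 1, 0, 3; outcome (E1, Fight), payoffs (5, 10).
If Entrant leads: Incumbent's best replies are Accommodate→E4, Fight→E4; Entrant's induced payoffs 4, 1; outcome (E4, Accommodate), payoffs (3, 4).
Entrant gets 4 moving first and 10 moving second, so Entrant prefers to move second.

second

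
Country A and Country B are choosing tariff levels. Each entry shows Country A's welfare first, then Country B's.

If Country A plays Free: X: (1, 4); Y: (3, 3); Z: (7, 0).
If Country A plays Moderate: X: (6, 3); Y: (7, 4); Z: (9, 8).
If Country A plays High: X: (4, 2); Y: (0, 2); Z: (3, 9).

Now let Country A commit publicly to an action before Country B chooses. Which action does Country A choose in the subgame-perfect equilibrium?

Moderate

Backward induction with Country A moving first.
- Free: Country B compares 4, 3, 0 and picks X; Country A would get 1.
- Moderate: Country B compares 3, 4, 8 and picks Z; Country A would get 9.
- High: Country B compares 2, 2, 9 and picks Z; Country A would get 3.
Country A's induced payoffs are 1, 9, 3, so Country A commits to Moderate. Subgame-perfect outcome: (Moderate, Z) with payoffs (9, 8).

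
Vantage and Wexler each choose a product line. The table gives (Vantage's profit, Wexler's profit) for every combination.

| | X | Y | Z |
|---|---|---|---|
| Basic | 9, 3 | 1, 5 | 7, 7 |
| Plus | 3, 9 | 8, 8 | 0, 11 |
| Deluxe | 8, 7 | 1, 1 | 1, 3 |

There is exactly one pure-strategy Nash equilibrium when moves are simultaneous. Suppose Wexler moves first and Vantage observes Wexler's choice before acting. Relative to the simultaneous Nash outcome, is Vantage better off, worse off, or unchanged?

better off

Vantage best-responds to each possible Wexler move:
- X → Vantage plays Basic (best of 9, 3, 8); Wexler gets 3.
- Y → Vantage plays Plus (best of 1, 8, 1); Wexler gets 8.
- Z → Vantage plays Basic (best of 7, 0, 1); Wexler gets 7.
Among 3, 8, 7, the best is 8 at Y. Subgame-perfect outcome: (Plus, Y) with payoffs (8, 8).
Under simultaneous play:
Vantage's best replies: X→Basic; Y→Plus; Z→Basic.
Wexler's best replies: Basic→Z; Plus→Z; Deluxe→X.
The unique mutual best reply is (Basic, Z), giving (7, 7).
Vantage earns 8 sequentially versus 7 at the Nash outcome: better off.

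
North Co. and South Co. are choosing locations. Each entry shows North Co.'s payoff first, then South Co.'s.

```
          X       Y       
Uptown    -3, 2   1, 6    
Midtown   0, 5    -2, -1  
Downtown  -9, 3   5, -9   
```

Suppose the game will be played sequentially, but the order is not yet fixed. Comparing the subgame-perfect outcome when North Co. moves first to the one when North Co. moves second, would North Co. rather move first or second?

If North Co. leads: South Co.'s best replies are Uptown→Y, Midtown→X, Downtown→X; North Co.'s induced payoffs 1, 0, -9; outcome (Uptown, Y), payoffs (1, 6).
If South Co. leads: North Co.'s best replies are X→Midtown, Y→Downtown; South Co.'s induced payoffs 5, -9; outcome (Midtown, X), payoffs (0, 5).
North Co. gets 1 moving first and 0 moving second, so North Co. prefers to move first.

first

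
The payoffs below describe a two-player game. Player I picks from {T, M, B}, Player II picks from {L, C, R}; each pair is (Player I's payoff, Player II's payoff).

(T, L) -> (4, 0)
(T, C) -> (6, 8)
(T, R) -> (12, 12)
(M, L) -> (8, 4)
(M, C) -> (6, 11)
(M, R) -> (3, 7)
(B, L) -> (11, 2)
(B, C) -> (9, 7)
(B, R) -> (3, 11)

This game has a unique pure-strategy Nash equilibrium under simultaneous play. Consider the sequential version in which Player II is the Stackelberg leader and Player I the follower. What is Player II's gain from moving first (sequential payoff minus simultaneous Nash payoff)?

0

Backward induction with Player II moving first.
- L → Player I plays B (best of 4, 8, 11); Player II gets 2.
- C → Player I plays B (best of 6, 6, 9); Player II gets 7.
- R → Player I plays T (best of 12, 3, 3); Player II gets 12.
Among 2, 7, 12, the best is 12 at R. Subgame-perfect outcome: (T, R) with payoffs (12, 12).
Now find the simultaneous Nash equilibrium.
Player I's best replies: L→B; C→B; R→T.
Player II's best replies: T→R; M→C; B→R.
Only (T, R) has each player best-responding; Nash payoffs (12, 12).
Player II's commitment gain: 12 − 12 = 0.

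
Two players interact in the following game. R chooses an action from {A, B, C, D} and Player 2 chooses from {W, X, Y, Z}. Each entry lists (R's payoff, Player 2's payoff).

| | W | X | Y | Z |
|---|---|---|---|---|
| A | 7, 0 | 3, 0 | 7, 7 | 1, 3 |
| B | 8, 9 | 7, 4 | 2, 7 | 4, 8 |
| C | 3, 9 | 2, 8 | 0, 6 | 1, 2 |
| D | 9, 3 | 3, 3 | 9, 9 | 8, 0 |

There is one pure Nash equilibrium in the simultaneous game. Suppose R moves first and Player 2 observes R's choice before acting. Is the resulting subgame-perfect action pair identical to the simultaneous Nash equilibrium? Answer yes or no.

Player 2 best-responds to each possible R move:
- A: BR = Y, leader payoff 7.
- B: BR = W, leader payoff 8.
- C: BR = W, leader payoff 3.
- D: BR = Y, leader payoff 9.
Maximizing over 7, 8, 3, 9, R chooses D. Subgame-perfect outcome: (D, Y) with payoffs (9, 9).
Now find the simultaneous Nash equilibrium.
R's best replies: W→D; X→B; Y→D; Z→D.
Player 2's best replies: A→Y; B→W; C→W; D→Y.
The unique mutual best reply is (D, Y), giving (9, 9).
Sequential outcome (D, Y) coincides with the Nash profile (D, Y).

yes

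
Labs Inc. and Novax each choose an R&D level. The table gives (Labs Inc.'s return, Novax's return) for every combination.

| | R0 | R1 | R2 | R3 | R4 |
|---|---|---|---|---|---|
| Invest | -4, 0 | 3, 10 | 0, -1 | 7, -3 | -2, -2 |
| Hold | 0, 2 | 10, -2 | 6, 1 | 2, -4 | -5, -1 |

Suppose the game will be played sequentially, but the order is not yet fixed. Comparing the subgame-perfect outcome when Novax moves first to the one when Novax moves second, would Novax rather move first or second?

If Labs Inc. leads: Novax's best replies are Invest→R1, Hold→R0; Labs Inc.'s induced payoffs 3, 0; outcome (Invest, R1), payoffs (3, 10).
If Novax leads: Labs Inc.'s best replies are R0→Hold, R1→Hold, R2→Hold, R3→Invest, R4→Invest; Novax's induced payoffs 2, -2, 1, -3, -2; outcome (Hold, R0), payoffs (0, 2).
Novax gets 2 moving first and 10 moving second, so Novax prefers to move second.

second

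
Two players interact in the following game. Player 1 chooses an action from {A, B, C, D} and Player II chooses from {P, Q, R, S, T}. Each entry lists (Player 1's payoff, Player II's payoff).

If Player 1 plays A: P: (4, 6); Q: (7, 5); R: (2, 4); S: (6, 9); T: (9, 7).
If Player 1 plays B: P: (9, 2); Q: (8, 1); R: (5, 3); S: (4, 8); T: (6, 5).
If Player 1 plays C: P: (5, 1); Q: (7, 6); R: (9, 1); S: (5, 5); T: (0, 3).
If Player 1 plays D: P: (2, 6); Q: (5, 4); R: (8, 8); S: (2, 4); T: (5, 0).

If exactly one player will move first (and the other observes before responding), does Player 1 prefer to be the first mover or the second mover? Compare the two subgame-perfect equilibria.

If Player 1 leads: Player II's best replies are A→S, B→S, C→Q, D→R; Player 1's induced payoffs 6, 4, 7, 8; outcome (D, R), payoffs (8, 8).
If Player II leads: Player 1's best replies are P→B, Q→B, R→C, S→A, T→A; Player II's induced payoffs 2, 1, 1, 9, 7; outcome (A, S), payoffs (6, 9).
Player 1 gets 8 moving first and 6 moving second, so Player 1 prefers to move first.

first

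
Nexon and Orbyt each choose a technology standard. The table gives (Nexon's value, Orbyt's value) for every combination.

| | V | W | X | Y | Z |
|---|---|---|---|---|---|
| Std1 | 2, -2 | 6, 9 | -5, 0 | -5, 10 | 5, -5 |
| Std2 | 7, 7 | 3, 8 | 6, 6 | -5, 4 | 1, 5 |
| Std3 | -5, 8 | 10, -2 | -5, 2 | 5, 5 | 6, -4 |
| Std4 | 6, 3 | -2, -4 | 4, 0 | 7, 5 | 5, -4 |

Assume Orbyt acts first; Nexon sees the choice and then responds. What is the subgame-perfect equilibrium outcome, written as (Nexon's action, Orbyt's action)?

(Std2, V)

Solve by backward induction (Orbyt leads).
- V → Nexon plays Std2 (best of 2, 7, -5, 6); Orbyt gets 7.
- W → Nexon plays Std3 (best of 6, 3, 10, -2); Orbyt gets -2.
- X → Nexon plays Std2 (best of -5, 6, -5, 4); Orbyt gets 6.
- Y → Nexon plays Std4 (best of -5, -5, 5, 7); Orbyt gets 5.
- Z → Nexon plays Std3 (best of 5, 1, 6, 5); Orbyt gets -4.
Among 7, -2, 6, 5, -4, the best is 7 at V. Subgame-perfect outcome: (Std2, V) with payoffs (7, 7).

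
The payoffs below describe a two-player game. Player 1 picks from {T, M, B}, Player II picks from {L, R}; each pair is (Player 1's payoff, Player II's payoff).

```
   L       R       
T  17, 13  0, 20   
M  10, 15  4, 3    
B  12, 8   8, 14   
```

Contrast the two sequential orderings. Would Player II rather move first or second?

If Player 1 leads: Player II's best replies are T→R, M→L, B→R; Player 1's induced payoffs 0, 10, 8; outcome (M, L), payoffs (10, 15).
If Player II leads: Player 1's best replies are L→T, R→B; Player II's induced payoffs 13, 14; outcome (B, R), payoffs (8, 14).
Player II gets 14 moving first and 15 moving second, so Player II prefers to move second.

second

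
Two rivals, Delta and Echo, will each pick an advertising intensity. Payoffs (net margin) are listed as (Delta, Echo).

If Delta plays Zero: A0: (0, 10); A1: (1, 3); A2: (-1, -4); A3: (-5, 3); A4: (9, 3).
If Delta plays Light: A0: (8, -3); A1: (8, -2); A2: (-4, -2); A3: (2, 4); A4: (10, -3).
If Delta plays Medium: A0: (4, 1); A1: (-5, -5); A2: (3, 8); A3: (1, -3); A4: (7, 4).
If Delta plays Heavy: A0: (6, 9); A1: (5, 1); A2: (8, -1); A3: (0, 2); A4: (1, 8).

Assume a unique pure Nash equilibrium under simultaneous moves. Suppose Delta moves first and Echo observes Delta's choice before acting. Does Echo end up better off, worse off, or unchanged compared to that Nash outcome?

better off

Solve by backward induction (Delta leads).
- Zero: Echo compares 10, 3, -4, 3, 3 and picks A0; Delta would get 0.
- Light: Echo compares -3, -2, -2, 4, -3 and picks A3; Delta would get 2.
- Medium: Echo compares 1, -5, 8, -3, 4 and picks A2; Delta would get 3.
- Heavy: Echo compares 9, 1, -1, 2, 8 and picks A0; Delta would get 6.
Maximizing over 0, 2, 3, 6, Delta chooses Heavy. Subgame-perfect outcome: (Heavy, A0) with payoffs (6, 9).
For the simultaneous game, intersect best replies.
Delta's best replies: A0→Light; A1→Light; A2→Heavy; A3→Light; A4→Light.
Echo's best replies: Zero→A0; Light→A3; Medium→A2; Heavy→A0.
The unique mutual best reply is (Light, A3), giving (2, 4).
Echo earns 9 sequentially versus 4 at the Nash outcome: better off.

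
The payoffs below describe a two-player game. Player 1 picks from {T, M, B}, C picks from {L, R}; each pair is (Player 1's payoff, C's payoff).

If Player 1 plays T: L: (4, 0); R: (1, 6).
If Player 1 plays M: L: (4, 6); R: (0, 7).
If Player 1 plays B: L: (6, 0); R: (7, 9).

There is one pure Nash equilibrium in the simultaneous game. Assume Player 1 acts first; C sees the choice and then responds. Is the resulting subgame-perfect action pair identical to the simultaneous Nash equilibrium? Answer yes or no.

yes

Work backward from C's decision.
- T → C plays R (best of 0, 6); Player 1 gets 1.
- M → C plays R (best of 6, 7); Player 1 gets 0.
- B → C plays R (best of 0, 9); Player 1 gets 7.
Maximizing over 1, 0, 7, Player 1 chooses B. Subgame-perfect outcome: (B, R) with payoffs (7, 9).
Now find the simultaneous Nash equilibrium.
Player 1's best replies: L→B; R→B.
C's best replies: T→R; M→R; B→R.
Only (B, R) has each player best-responding; Nash payoffs (7, 9).
Sequential outcome (B, R) coincides with the Nash profile (B, R).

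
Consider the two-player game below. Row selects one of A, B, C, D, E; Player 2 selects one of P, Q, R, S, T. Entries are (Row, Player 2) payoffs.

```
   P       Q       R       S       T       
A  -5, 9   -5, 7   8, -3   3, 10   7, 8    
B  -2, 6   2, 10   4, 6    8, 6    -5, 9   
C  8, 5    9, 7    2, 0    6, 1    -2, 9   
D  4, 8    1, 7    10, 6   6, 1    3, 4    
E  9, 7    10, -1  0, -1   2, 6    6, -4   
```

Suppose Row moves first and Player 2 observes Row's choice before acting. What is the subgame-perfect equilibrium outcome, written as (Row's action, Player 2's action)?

Backward induction with Row moving first.
- A: BR = S, leader payoff 3.
- B: BR = Q, leader payoff 2.
- C: BR = T, leader payoff -2.
- D: BR = P, leader payoff 4.
- E: BR = P, leader payoff 9.
Among 3, 2, -2, 4, 9, the best is 9 at E. Subgame-perfect outcome: (E, P) with payoffs (9, 7).

(E, P)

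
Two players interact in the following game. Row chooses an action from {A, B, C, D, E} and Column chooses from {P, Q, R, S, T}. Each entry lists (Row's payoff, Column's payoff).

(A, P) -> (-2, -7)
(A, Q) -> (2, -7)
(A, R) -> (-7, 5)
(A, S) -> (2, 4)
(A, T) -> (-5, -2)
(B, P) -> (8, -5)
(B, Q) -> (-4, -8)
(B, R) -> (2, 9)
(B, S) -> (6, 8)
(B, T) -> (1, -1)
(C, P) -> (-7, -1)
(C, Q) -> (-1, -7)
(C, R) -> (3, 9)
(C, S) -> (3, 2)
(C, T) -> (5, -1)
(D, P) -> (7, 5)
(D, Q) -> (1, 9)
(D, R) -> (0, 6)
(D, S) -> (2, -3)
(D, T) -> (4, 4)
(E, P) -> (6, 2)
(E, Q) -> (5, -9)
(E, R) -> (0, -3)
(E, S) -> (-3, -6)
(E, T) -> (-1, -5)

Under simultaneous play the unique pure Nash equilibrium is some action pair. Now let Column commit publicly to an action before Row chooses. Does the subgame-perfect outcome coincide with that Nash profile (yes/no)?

yes

Solve by backward induction (Column leads).
- P → Row plays B (best of -2, 8, -7, 7, 6); Column gets -5.
- Q → Row plays E (best of 2, -4, -1, 1, 5); Column gets -9.
- R → Row plays C (best of -7, 2, 3, 0, 0); Column gets 9.
- S → Row plays B (best of 2, 6, 3, 2, -3); Column gets 8.
- T → Row plays C (best of -5, 1, 5, 4, -1); Column gets -1.
Column's induced payoffs are -5, -9, 9, 8, -1, so Column commits to R. Subgame-perfect outcome: (C, R) with payoffs (3, 9).
Now find the simultaneous Nash equilibrium.
Row's best replies: P→B; Q→E; R→C; S→B; T→C.
Column's best replies: A→R; B→R; C→R; D→Q; E→P.
Only (C, R) has each player best-responding; Nash payoffs (3, 9).
Sequential outcome (C, R) coincides with the Nash profile (C, R).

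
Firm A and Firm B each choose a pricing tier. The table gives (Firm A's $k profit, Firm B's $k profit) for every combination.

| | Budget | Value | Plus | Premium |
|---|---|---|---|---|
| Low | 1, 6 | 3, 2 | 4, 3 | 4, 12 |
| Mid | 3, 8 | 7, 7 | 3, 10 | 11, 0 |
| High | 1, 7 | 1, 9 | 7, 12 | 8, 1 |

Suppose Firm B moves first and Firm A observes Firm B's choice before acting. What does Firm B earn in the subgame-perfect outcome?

Work backward from Firm A's decision.
- Budget: Firm A compares 1, 3, 1 and picks Mid; Firm B would get 8.
- Value: Firm A compares 3, 7, 1 and picks Mid; Firm B would get 7.
- Plus: Firm A compares 4, 3, 7 and picks High; Firm B would get 12.
- Premium: Firm A compares 4, 11, 8 and picks Mid; Firm B would get 0.
Maximizing over 8, 7, 12, 0, Firm B chooses Plus. Subgame-perfect outcome: (High, Plus) with payoffs (7, 12).

12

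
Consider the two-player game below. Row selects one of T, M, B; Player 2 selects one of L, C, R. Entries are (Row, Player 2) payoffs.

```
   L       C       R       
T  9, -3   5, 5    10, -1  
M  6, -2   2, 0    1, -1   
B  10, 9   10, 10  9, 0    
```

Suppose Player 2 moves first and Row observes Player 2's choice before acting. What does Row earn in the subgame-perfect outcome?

10

Work backward from Row's decision.
- L: BR = B, leader payoff 9.
- C: BR = B, leader payoff 10.
- R: BR = T, leader payoff -1.
Among 9, 10, -1, the best is 10 at C. Subgame-perfect outcome: (B, C) with payoffs (10, 10).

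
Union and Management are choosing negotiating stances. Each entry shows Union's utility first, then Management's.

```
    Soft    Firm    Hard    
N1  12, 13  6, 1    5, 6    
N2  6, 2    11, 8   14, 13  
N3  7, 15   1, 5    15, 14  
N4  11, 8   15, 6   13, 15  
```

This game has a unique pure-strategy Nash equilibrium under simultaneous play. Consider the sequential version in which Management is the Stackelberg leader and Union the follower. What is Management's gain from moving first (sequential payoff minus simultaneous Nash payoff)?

Union best-responds to each possible Management move:
- Soft: BR = N1, leader payoff 13.
- Firm: BR = N4, leader payoff 6.
- Hard: BR = N3, leader payoff 14.
Management's induced payoffs are 13, 6, 14, so Management commits to Hard. Subgame-perfect outcome: (N3, Hard) with payoffs (15, 14).
Under simultaneous play:
Union's best replies: Soft→N1; Firm→N4; Hard→N3.
Management's best replies: N1→Soft; N2→Hard; N3→Soft; N4→Hard.
Only (N1, Soft) has each player best-responding; Nash payoffs (12, 13).
Management's commitment gain: 14 − 13 = 1.

1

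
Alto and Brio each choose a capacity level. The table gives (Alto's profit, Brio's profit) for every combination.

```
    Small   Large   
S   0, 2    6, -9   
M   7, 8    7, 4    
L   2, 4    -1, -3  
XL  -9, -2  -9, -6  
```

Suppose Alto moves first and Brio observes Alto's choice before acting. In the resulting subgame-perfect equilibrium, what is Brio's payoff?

Backward induction with Alto moving first.
- S: BR = Small, leader payoff 0.
- M: BR = Small, leader payoff 7.
- L: BR = Small, leader payoff 2.
- XL: BR = Small, leader payoff -9.
Maximizing over 0, 7, 2, -9, Alto chooses M. Subgame-perfect outcome: (M, Small) with payoffs (7, 8).

8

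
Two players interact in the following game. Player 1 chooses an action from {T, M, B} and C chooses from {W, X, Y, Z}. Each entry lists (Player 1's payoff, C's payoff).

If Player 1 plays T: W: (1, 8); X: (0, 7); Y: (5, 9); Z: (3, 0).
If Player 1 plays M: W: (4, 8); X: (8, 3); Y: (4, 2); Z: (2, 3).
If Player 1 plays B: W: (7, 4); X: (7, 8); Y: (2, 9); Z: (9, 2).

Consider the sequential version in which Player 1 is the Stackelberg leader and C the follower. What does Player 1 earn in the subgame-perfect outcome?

5

Solve by backward induction (Player 1 leads).
- T: BR = Y, leader payoff 5.
- M: BR = W, leader payoff 4.
- B: BR = Y, leader payoff 2.
Player 1's induced payoffs are 5, 4, 2, so Player 1 commits to T. Subgame-perfect outcome: (T, Y) with payoffs (5, 9).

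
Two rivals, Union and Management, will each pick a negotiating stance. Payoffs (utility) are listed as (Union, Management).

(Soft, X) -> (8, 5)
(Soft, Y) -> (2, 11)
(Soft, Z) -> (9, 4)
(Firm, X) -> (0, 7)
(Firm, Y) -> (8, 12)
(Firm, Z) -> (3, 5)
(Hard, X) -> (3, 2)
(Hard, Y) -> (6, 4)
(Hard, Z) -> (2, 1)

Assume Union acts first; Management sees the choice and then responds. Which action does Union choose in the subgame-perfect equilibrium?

Firm

Work backward from Management's decision.
- Soft → Management plays Y (best of 5, 11, 4); Union gets 2.
- Firm → Management plays Y (best of 7, 12, 5); Union gets 8.
- Hard → Management plays Y (best of 2, 4, 1); Union gets 6.
Among 2, 8, 6, the best is 8 at Firm. Subgame-perfect outcome: (Firm, Y) with payoffs (8, 12).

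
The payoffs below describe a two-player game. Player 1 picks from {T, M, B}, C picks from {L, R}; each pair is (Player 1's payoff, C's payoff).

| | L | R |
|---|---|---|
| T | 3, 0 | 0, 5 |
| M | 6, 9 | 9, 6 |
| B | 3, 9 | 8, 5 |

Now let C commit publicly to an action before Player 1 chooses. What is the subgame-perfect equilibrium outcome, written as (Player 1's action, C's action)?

Backward induction with C moving first.
- L: Player 1 compares 3, 6, 3 and picks M; C would get 9.
- R: Player 1 compares 0, 9, 8 and picks M; C would get 6.
Among 9, 6, the best is 9 at L. Subgame-perfect outcome: (M, L) with payoffs (6, 9).

(M, L)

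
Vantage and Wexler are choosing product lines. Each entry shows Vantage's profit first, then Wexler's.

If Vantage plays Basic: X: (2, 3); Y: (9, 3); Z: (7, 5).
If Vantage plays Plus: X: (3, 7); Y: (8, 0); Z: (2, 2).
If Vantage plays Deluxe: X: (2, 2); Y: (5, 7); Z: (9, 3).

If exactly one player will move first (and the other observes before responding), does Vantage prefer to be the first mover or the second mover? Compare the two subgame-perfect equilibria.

If Vantage leads: Wexler's best replies are Basic→Z, Plus→X, Deluxe→Y; Vantage's induced payoffs 7, 3, 5; outcome (Basic, Z), payoffs (7, 5).
If Wexler leads: Vantage's best replies are X→Plus, Y→Basic, Z→Deluxe; Wexler's induced payoffs 7, 3, 3; outcome (Plus, X), payoffs (3, 7).
Vantage gets 7 moving first and 3 moving second, so Vantage prefers to move first.

first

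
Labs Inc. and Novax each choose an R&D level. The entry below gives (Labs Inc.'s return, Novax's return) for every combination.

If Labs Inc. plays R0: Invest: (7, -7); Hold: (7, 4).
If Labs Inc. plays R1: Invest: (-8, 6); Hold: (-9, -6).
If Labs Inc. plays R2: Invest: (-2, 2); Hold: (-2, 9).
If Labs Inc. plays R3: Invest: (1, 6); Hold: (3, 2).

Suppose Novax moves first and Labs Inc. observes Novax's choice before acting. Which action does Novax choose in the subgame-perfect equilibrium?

Solve by backward induction (Novax leads).
- Invest: BR = R0, leader payoff -7.
- Hold: BR = R0, leader payoff 4.
Maximizing over -7, 4, Novax chooses Hold. Subgame-perfect outcome: (R0, Hold) with payoffs (7, 4).

Hold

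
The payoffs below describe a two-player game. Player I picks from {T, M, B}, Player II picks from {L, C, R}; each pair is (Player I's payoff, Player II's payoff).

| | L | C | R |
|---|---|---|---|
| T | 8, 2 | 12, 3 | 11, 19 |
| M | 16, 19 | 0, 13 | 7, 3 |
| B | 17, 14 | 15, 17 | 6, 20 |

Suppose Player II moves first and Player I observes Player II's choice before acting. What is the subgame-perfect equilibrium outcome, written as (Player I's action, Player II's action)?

(T, R)

Solve by backward induction (Player II leads).
- L: Player I compares 8, 16, 17 and picks B; Player II would get 14.
- C: Player I compares 12, 0, 15 and picks B; Player II would get 17.
- R: Player I compares 11, 7, 6 and picks T; Player II would get 19.
Among 14, 17, 19, the best is 19 at R. Subgame-perfect outcome: (T, R) with payoffs (11, 19).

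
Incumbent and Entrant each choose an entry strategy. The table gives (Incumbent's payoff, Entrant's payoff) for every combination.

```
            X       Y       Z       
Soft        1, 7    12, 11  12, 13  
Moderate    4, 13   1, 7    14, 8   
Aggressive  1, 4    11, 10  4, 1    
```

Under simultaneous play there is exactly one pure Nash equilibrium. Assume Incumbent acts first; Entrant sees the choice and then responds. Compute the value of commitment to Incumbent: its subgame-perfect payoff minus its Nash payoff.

Solve by backward induction (Incumbent leads).
- Soft: Entrant compares 7, 11, 13 and picks Z; Incumbent would get 12.
- Moderate: Entrant compares 13, 7, 8 and picks X; Incumbent would get 4.
- Aggressive: Entrant compares 4, 10, 1 and picks Y; Incumbent would get 11.
Maximizing over 12, 4, 11, Incumbent chooses Soft. Subgame-perfect outcome: (Soft, Z) with payoffs (12, 13).
For the simultaneous game, intersect best replies.
Incumbent's best replies: X→Moderate; Y→Soft; Z→Moderate.
Entrant's best replies: Soft→Z; Moderate→X; Aggressive→Y.
The unique mutual best reply is (Moderate, X), giving (4, 13).
Incumbent's commitment gain: 12 − 4 = 8.

8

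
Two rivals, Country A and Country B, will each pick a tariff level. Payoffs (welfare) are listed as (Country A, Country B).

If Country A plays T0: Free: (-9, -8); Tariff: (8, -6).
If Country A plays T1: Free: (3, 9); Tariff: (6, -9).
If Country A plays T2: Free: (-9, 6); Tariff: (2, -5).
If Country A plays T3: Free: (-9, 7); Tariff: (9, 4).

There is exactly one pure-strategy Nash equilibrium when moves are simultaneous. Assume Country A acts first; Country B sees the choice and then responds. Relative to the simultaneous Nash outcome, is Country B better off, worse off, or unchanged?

worse off

Work backward from Country B's decision.
- T0: BR = Tariff, leader payoff 8.
- T1: BR = Free, leader payoff 3.
- T2: BR = Free, leader payoff -9.
- T3: BR = Free, leader payoff -9.
Among 8, 3, -9, -9, the best is 8 at T0. Subgame-perfect outcome: (T0, Tariff) with payoffs (8, -6).
For the simultaneous game, intersect best replies.
Country A's best replies: Free→T1; Tariff→T3.
Country B's best replies: T0→Tariff; T1→Free; T2→Free; T3→Free.
The unique mutual best reply is (T1, Free), giving (3, 9).
Country B earns -6 sequentially versus 9 at the Nash outcome: worse off.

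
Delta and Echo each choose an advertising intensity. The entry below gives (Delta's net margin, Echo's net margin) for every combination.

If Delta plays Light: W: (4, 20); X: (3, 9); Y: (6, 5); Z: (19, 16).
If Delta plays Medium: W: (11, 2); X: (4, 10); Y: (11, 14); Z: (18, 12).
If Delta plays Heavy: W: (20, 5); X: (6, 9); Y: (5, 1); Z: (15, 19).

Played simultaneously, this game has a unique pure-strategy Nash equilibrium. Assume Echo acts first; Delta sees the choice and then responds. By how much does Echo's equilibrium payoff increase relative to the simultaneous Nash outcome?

Delta best-responds to each possible Echo move:
- W: Delta compares 4, 11, 20 and picks Heavy; Echo would get 5.
- X: Delta compares 3, 4, 6 and picks Heavy; Echo would get 9.
- Y: Delta compares 6, 11, 5 and picks Medium; Echo would get 14.
- Z: Delta compares 19, 18, 15 and picks Light; Echo would get 16.
Maximizing over 5, 9, 14, 16, Echo chooses Z. Subgame-perfect outcome: (Light, Z) with payoffs (19, 16).
For the simultaneous game, intersect best replies.
Delta's best replies: W→Heavy; X→Heavy; Y→Medium; Z→Light.
Echo's best replies: Light→W; Medium→Y; Heavy→Z.
Only (Medium, Y) has each player best-responding; Nash payoffs (11, 14).
Echo's commitment gain: 16 − 14 = 2.

2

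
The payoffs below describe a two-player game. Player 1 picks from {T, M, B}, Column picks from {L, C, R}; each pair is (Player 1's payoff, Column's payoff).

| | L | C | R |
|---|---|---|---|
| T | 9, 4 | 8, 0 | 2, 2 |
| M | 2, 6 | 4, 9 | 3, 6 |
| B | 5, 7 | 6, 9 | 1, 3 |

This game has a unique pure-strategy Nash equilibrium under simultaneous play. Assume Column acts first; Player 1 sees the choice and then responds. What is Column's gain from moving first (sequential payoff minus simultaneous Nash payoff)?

2

Solve by backward induction (Column leads).
- L → Player 1 plays T (best of 9, 2, 5); Column gets 4.
- C → Player 1 plays T (best of 8, 4, 6); Column gets 0.
- R → Player 1 plays M (best of 2, 3, 1); Column gets 6.
Among 4, 0, 6, the best is 6 at R. Subgame-perfect outcome: (M, R) with payoffs (3, 6).
Under simultaneous play:
Player 1's best replies: L→T; C→T; R→M.
Column's best replies: T→L; M→C; B→C.
The unique mutual best reply is (T, L), giving (9, 4).
Column's commitment gain: 6 − 4 = 2.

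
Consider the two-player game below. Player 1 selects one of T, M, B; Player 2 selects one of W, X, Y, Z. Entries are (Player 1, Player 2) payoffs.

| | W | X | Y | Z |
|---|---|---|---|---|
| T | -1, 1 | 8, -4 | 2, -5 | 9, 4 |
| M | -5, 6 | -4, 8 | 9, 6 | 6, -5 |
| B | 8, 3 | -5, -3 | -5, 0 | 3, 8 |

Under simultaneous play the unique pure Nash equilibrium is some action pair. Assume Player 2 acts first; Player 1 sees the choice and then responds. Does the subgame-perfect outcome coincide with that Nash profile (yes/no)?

Solve by backward induction (Player 2 leads).
- W: Player 1 compares -1, -5, 8 and picks B; Player 2 would get 3.
- X: Player 1 compares 8, -4, -5 and picks T; Player 2 would get -4.
- Y: Player 1 compares 2, 9, -5 and picks M; Player 2 would get 6.
- Z: Player 1 compares 9, 6, 3 and picks T; Player 2 would get 4.
Among 3, -4, 6, 4, the best is 6 at Y. Subgame-perfect outcome: (M, Y) with payoffs (9, 6).
For the simultaneous game, intersect best replies.
Player 1's best replies: W→B; X→T; Y→M; Z→T.
Player 2's best replies: T→Z; M→X; B→Z.
The unique mutual best reply is (T, Z), giving (9, 4).
Sequential outcome (M, Y) differs from the Nash profile (T, Z).

no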